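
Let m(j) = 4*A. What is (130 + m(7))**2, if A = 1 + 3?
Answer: 21316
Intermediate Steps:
A = 4
m(j) = 16 (m(j) = 4*4 = 16)
(130 + m(7))**2 = (130 + 16)**2 = 146**2 = 21316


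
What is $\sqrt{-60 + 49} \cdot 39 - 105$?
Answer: $-105 + 39 i \sqrt{11} \approx -105.0 + 129.35 i$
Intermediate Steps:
$\sqrt{-60 + 49} \cdot 39 - 105 = \sqrt{-11} \cdot 39 - 105 = i \sqrt{11} \cdot 39 - 105 = 39 i \sqrt{11} - 105 = -105 + 39 i \sqrt{11}$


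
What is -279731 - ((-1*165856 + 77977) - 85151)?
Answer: -106701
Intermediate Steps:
-279731 - ((-1*165856 + 77977) - 85151) = -279731 - ((-165856 + 77977) - 85151) = -279731 - (-87879 - 85151) = -279731 - 1*(-173030) = -279731 + 173030 = -106701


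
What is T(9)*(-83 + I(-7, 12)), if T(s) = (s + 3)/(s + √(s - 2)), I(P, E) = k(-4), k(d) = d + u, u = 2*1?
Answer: -4590/37 + 510*√7/37 ≈ -87.586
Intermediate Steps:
u = 2
k(d) = 2 + d (k(d) = d + 2 = 2 + d)
I(P, E) = -2 (I(P, E) = 2 - 4 = -2)
T(s) = (3 + s)/(s + √(-2 + s))
T(9)*(-83 + I(-7, 12)) = ((3 + 9)/(9 + √(-2 + 9)))*(-83 - 2) = (12/(9 + √7))*(-85) = -1020/(9 + √7)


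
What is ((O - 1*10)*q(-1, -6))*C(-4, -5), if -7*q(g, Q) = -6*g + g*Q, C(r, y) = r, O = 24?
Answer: 96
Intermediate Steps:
q(g, Q) = 6*g/7 - Q*g/7 (q(g, Q) = -(-6*g + g*Q)/7 = -(-6*g + Q*g)/7 = 6*g/7 - Q*g/7)
((O - 1*10)*q(-1, -6))*C(-4, -5) = ((24 - 1*10)*((1/7)*(-1)*(6 - 1*(-6))))*(-4) = ((24 - 10)*((1/7)*(-1)*(6 + 6)))*(-4) = (14*((1/7)*(-1)*12))*(-4) = (14*(-12/7))*(-4) = -24*(-4) = 96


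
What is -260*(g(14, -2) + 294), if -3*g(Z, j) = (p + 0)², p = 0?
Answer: -76440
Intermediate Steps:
g(Z, j) = 0 (g(Z, j) = -(0 + 0)²/3 = -⅓*0² = -⅓*0 = 0)
-260*(g(14, -2) + 294) = -260*(0 + 294) = -260*294 = -76440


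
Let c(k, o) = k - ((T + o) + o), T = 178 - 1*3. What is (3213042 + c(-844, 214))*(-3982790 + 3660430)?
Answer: -1035289764200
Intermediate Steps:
T = 175 (T = 178 - 3 = 175)
c(k, o) = -175 + k - 2*o (c(k, o) = k - ((175 + o) + o) = k - (175 + 2*o) = k + (-175 - 2*o) = -175 + k - 2*o)
(3213042 + c(-844, 214))*(-3982790 + 3660430) = (3213042 + (-175 - 844 - 2*214))*(-3982790 + 3660430) = (3213042 + (-175 - 844 - 428))*(-322360) = (3213042 - 1447)*(-322360) = 3211595*(-322360) = -1035289764200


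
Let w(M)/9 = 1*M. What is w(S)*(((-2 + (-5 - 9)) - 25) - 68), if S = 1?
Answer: -981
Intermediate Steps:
w(M) = 9*M (w(M) = 9*(1*M) = 9*M)
w(S)*(((-2 + (-5 - 9)) - 25) - 68) = (9*1)*(((-2 + (-5 - 9)) - 25) - 68) = 9*(((-2 - 14) - 25) - 68) = 9*((-16 - 25) - 68) = 9*(-41 - 68) = 9*(-109) = -981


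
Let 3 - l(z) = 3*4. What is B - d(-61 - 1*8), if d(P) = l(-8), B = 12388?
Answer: 12397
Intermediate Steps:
l(z) = -9 (l(z) = 3 - 3*4 = 3 - 1*12 = 3 - 12 = -9)
d(P) = -9
B - d(-61 - 1*8) = 12388 - 1*(-9) = 12388 + 9 = 12397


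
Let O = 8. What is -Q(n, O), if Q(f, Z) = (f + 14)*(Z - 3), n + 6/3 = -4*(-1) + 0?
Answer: -80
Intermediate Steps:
n = 2 (n = -2 + (-4*(-1) + 0) = -2 + (4 + 0) = -2 + 4 = 2)
Q(f, Z) = (-3 + Z)*(14 + f) (Q(f, Z) = (14 + f)*(-3 + Z) = (-3 + Z)*(14 + f))
-Q(n, O) = -(-42 - 3*2 + 14*8 + 8*2) = -(-42 - 6 + 112 + 16) = -1*80 = -80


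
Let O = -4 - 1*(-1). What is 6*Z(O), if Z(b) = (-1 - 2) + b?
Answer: -36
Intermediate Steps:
O = -3 (O = -4 + 1 = -3)
Z(b) = -3 + b
6*Z(O) = 6*(-3 - 3) = 6*(-6) = -36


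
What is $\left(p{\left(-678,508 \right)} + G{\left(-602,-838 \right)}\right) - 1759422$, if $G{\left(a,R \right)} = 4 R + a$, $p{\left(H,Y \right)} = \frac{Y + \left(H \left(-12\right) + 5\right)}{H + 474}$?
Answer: $- \frac{119912451}{68} \approx -1.7634 \cdot 10^{6}$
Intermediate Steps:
$p{\left(H,Y \right)} = \frac{5 + Y - 12 H}{474 + H}$ ($p{\left(H,Y \right)} = \frac{Y - \left(-5 + 12 H\right)}{474 + H} = \frac{5 + Y - 12 H}{474 + H}$)
$G{\left(a,R \right)} = a + 4 R$
$\left(p{\left(-678,508 \right)} + G{\left(-602,-838 \right)}\right) - 1759422 = \left(\frac{5 + 508 - -8136}{474 - 678} + \left(-602 + 4 \left(-838\right)\right)\right) - 1759422 = \left(\frac{5 + 508 + 8136}{-204} - 3954\right) - 1759422 = \left(\left(- \frac{1}{204}\right) 8649 - 3954\right) - 1759422 = \left(- \frac{2883}{68} - 3954\right) - 1759422 = - \frac{271755}{68} - 1759422 = - \frac{119912451}{68}$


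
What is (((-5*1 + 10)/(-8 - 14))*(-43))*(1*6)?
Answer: 645/11 ≈ 58.636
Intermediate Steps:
(((-5*1 + 10)/(-8 - 14))*(-43))*(1*6) = (((-5 + 10)/(-22))*(-43))*6 = ((5*(-1/22))*(-43))*6 = -5/22*(-43)*6 = (215/22)*6 = 645/11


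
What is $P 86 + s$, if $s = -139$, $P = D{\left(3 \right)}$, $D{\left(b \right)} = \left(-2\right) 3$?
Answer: $-655$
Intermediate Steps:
$D{\left(b \right)} = -6$
$P = -6$
$P 86 + s = \left(-6\right) 86 - 139 = -516 - 139 = -655$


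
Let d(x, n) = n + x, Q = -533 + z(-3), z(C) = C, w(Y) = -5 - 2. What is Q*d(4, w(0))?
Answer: 1608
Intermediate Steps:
w(Y) = -7
Q = -536 (Q = -533 - 3 = -536)
Q*d(4, w(0)) = -536*(-7 + 4) = -536*(-3) = 1608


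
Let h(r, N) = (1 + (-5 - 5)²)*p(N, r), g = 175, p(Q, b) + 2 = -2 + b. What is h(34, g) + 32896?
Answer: 35926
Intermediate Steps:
p(Q, b) = -4 + b (p(Q, b) = -2 + (-2 + b) = -4 + b)
h(r, N) = -404 + 101*r (h(r, N) = (1 + (-5 - 5)²)*(-4 + r) = (1 + (-10)²)*(-4 + r) = (1 + 100)*(-4 + r) = 101*(-4 + r) = -404 + 101*r)
h(34, g) + 32896 = (-404 + 101*34) + 32896 = (-404 + 3434) + 32896 = 3030 + 32896 = 35926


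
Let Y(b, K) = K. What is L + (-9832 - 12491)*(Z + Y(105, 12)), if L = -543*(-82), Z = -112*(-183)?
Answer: -457755558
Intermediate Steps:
Z = 20496
L = 44526
L + (-9832 - 12491)*(Z + Y(105, 12)) = 44526 + (-9832 - 12491)*(20496 + 12) = 44526 - 22323*20508 = 44526 - 457800084 = -457755558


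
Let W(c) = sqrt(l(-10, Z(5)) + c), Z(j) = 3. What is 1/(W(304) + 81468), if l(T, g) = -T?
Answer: 40734/3318517355 - sqrt(314)/6637034710 ≈ 1.2272e-5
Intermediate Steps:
W(c) = sqrt(10 + c) (W(c) = sqrt(-1*(-10) + c) = sqrt(10 + c))
1/(W(304) + 81468) = 1/(sqrt(10 + 304) + 81468) = 1/(sqrt(314) + 81468) = 1/(81468 + sqrt(314))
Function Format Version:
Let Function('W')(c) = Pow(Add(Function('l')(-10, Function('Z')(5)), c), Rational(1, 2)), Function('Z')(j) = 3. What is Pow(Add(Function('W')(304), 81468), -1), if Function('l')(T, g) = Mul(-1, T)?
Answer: Add(Rational(40734, 3318517355), Mul(Rational(-1, 6637034710), Pow(314, Rational(1, 2)))) ≈ 1.2272e-5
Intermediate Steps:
Function('W')(c) = Pow(Add(10, c), Rational(1, 2)) (Function('W')(c) = Pow(Add(Mul(-1, -10), c), Rational(1, 2)) = Pow(Add(10, c), Rational(1, 2)))
Pow(Add(Function('W')(304), 81468), -1) = Pow(Add(Pow(Add(10, 304), Rational(1, 2)), 81468), -1) = Pow(Add(Pow(314, Rational(1, 2)), 81468), -1) = Pow(Add(81468, Pow(314, Rational(1, 2))), -1)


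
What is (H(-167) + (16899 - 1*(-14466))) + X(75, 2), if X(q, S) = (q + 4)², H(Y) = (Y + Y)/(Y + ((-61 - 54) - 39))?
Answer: 12071860/321 ≈ 37607.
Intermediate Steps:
H(Y) = 2*Y/(-154 + Y) (H(Y) = (2*Y)/(Y + (-115 - 39)) = (2*Y)/(Y - 154) = (2*Y)/(-154 + Y) = 2*Y/(-154 + Y))
X(q, S) = (4 + q)²
(H(-167) + (16899 - 1*(-14466))) + X(75, 2) = (2*(-167)/(-154 - 167) + (16899 - 1*(-14466))) + (4 + 75)² = (2*(-167)/(-321) + (16899 + 14466)) + 79² = (2*(-167)*(-1/321) + 31365) + 6241 = (334/321 + 31365) + 6241 = 10068499/321 + 6241 = 12071860/321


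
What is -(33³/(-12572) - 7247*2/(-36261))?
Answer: 1120892989/455873292 ≈ 2.4588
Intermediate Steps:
-(33³/(-12572) - 7247*2/(-36261)) = -(35937*(-1/12572) - 14494*(-1/36261)) = -(-35937/12572 + 14494/36261) = -1*(-1120892989/455873292) = 1120892989/455873292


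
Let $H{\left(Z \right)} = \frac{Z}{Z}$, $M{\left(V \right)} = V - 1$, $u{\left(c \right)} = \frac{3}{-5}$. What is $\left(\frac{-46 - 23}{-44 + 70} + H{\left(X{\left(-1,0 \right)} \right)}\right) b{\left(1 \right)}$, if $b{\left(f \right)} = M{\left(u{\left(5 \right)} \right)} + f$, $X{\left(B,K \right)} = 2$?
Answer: $\frac{129}{130} \approx 0.99231$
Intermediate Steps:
$u{\left(c \right)} = - \frac{3}{5}$ ($u{\left(c \right)} = 3 \left(- \frac{1}{5}\right) = - \frac{3}{5}$)
$M{\left(V \right)} = -1 + V$
$b{\left(f \right)} = - \frac{8}{5} + f$ ($b{\left(f \right)} = \left(-1 - \frac{3}{5}\right) + f = - \frac{8}{5} + f$)
$H{\left(Z \right)} = 1$
$\left(\frac{-46 - 23}{-44 + 70} + H{\left(X{\left(-1,0 \right)} \right)}\right) b{\left(1 \right)} = \left(\frac{-46 - 23}{-44 + 70} + 1\right) \left(- \frac{8}{5} + 1\right) = \left(- \frac{69}{26} + 1\right) \left(- \frac{3}{5}\right) = \left(- \frac{43}{26}\right) \left(- \frac{3}{5}\right) = \frac{129}{130}$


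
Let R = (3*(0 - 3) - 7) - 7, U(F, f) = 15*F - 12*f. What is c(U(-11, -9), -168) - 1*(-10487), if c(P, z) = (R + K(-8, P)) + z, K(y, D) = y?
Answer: 10288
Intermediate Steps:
U(F, f) = -12*f + 15*F
R = -23 (R = (3*(-3) - 7) - 7 = (-9 - 7) - 7 = -16 - 7 = -23)
c(P, z) = -31 + z (c(P, z) = (-23 - 8) + z = -31 + z)
c(U(-11, -9), -168) - 1*(-10487) = (-31 - 168) - 1*(-10487) = -199 + 10487 = 10288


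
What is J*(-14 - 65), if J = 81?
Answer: -6399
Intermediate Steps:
J*(-14 - 65) = 81*(-14 - 65) = 81*(-79) = -6399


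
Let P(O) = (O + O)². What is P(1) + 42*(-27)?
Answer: -1130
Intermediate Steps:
P(O) = 4*O² (P(O) = (2*O)² = 4*O²)
P(1) + 42*(-27) = 4*1² + 42*(-27) = 4*1 - 1134 = 4 - 1134 = -1130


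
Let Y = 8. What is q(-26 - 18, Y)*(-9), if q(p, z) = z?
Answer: -72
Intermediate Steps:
q(-26 - 18, Y)*(-9) = 8*(-9) = -72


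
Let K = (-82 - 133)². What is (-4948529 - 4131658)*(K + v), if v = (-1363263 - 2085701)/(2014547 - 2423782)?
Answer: -171800196601108893/409235 ≈ -4.1981e+11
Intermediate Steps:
v = 3448964/409235 (v = -3448964/(-409235) = -3448964*(-1/409235) = 3448964/409235 ≈ 8.4278)
K = 46225 (K = (-215)² = 46225)
(-4948529 - 4131658)*(K + v) = (-4948529 - 4131658)*(46225 + 3448964/409235) = -9080187*18920336839/409235 = -171800196601108893/409235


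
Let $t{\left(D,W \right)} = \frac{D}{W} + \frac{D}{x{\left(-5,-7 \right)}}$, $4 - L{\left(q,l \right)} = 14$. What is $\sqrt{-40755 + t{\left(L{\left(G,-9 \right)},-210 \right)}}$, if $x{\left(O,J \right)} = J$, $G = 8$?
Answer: $\frac{4 i \sqrt{1123269}}{21} \approx 201.88 i$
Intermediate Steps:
$L{\left(q,l \right)} = -10$ ($L{\left(q,l \right)} = 4 - 14 = -10$)
$t{\left(D,W \right)} = - \frac{D}{7} + \frac{D}{W}$ ($t{\left(D,W \right)} = \frac{D}{W} + \frac{D}{-7} = \frac{D}{W} + D \left(- \frac{1}{7}\right) = \frac{D}{W} - \frac{D}{7} = - \frac{D}{7} + \frac{D}{W}$)
$\sqrt{-40755 + t{\left(L{\left(G,-9 \right)},-210 \right)}} = \sqrt{-40755 - \left(- \frac{10}{7} + \frac{10}{-210}\right)} = \sqrt{-40755 + \left(\frac{10}{7} - - \frac{1}{21}\right)} = \sqrt{-40755 + \left(\frac{10}{7} + \frac{1}{21}\right)} = \sqrt{-40755 + \frac{31}{21}} = \sqrt{- \frac{855824}{21}} = \frac{4 i \sqrt{1123269}}{21}$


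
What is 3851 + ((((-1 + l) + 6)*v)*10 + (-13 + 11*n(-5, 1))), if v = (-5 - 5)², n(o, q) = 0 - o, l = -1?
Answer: 7893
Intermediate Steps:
n(o, q) = -o
v = 100 (v = (-10)² = 100)
3851 + ((((-1 + l) + 6)*v)*10 + (-13 + 11*n(-5, 1))) = 3851 + ((((-1 - 1) + 6)*100)*10 + (-13 + 11*(-1*(-5)))) = 3851 + (((-2 + 6)*100)*10 + (-13 + 11*5)) = 3851 + ((4*100)*10 + (-13 + 55)) = 3851 + (400*10 + 42) = 3851 + (4000 + 42) = 3851 + 4042 = 7893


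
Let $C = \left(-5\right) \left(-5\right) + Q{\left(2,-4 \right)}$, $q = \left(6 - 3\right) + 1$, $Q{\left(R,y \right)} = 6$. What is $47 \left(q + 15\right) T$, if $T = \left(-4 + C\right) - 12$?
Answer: $13395$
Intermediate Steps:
$q = 4$ ($q = 3 + 1 = 4$)
$C = 31$ ($C = \left(-5\right) \left(-5\right) + 6 = 25 + 6 = 31$)
$T = 15$ ($T = \left(-4 + 31\right) - 12 = 27 - 12 = 15$)
$47 \left(q + 15\right) T = 47 \left(4 + 15\right) 15 = 47 \cdot 19 \cdot 15 = 893 \cdot 15 = 13395$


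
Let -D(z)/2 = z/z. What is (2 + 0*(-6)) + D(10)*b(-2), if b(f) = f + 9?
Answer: -12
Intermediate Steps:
b(f) = 9 + f
D(z) = -2 (D(z) = -2*z/z = -2*1 = -2)
(2 + 0*(-6)) + D(10)*b(-2) = (2 + 0*(-6)) - 2*(9 - 2) = (2 + 0) - 2*7 = 2 - 14 = -12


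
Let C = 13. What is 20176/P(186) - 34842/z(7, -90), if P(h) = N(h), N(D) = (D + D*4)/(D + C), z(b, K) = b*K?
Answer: 14232601/3255 ≈ 4372.5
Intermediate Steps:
z(b, K) = K*b
N(D) = 5*D/(13 + D) (N(D) = (D + D*4)/(D + 13) = (D + 4*D)/(13 + D) = (5*D)/(13 + D) = 5*D/(13 + D))
P(h) = 5*h/(13 + h)
20176/P(186) - 34842/z(7, -90) = 20176/((5*186/(13 + 186))) - 34842/((-90*7)) = 20176/((5*186/199)) - 34842/(-630) = 20176/((5*186*(1/199))) - 34842*(-1/630) = 20176/(930/199) + 5807/105 = 20176*(199/930) + 5807/105 = 2007512/465 + 5807/105 = 14232601/3255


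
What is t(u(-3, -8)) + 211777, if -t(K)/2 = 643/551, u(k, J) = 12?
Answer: 116687841/551 ≈ 2.1177e+5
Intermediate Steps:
t(K) = -1286/551
t(u(-3, -8)) + 211777 = -1286/551 + 211777 = 116687841/551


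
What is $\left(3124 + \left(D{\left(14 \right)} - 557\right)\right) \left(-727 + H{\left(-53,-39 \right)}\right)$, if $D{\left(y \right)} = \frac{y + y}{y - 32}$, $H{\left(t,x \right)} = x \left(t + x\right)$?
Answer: $\frac{66057629}{9} \approx 7.3397 \cdot 10^{6}$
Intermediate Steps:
$D{\left(y \right)} = \frac{2 y}{-32 + y}$
$\left(3124 + \left(D{\left(14 \right)} - 557\right)\right) \left(-727 + H{\left(-53,-39 \right)}\right) = \left(3124 + \left(2 \cdot 14 \frac{1}{-32 + 14} - 557\right)\right) \left(-727 - 39 \left(-53 - 39\right)\right) = \left(3124 - \left(557 - \frac{28}{-18}\right)\right) \left(-727 - -3588\right) = \left(3124 - \left(557 - - \frac{14}{9}\right)\right) \left(-727 + 3588\right) = \left(3124 - \frac{5027}{9}\right) 2861 = \frac{23089}{9} \cdot 2861 = \frac{66057629}{9}$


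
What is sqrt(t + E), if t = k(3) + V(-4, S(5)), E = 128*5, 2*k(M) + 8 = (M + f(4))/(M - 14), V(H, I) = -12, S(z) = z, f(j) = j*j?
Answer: sqrt(301598)/22 ≈ 24.963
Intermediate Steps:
f(j) = j**2
k(M) = -4 + (16 + M)/(2*(-14 + M)) (k(M) = -4 + ((M + 4**2)/(M - 14))/2 = -4 + ((M + 16)/(-14 + M))/2 = -4 + ((16 + M)/(-14 + M))/2 = -4 + (16 + M)/(2*(-14 + M)))
E = 640
t = -371/22 (t = (128 - 7*3)/(2*(-14 + 3)) - 12 = (1/2)*(128 - 21)/(-11) - 12 = (1/2)*(-1/11)*107 - 12 = -107/22 - 12 = -371/22 ≈ -16.864)
sqrt(t + E) = sqrt(-371/22 + 640) = sqrt(13709/22) = sqrt(301598)/22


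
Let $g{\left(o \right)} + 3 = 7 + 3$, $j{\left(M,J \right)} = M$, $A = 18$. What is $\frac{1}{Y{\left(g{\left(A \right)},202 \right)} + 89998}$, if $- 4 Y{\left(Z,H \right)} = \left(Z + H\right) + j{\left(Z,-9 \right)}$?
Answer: $\frac{1}{89944} \approx 1.1118 \cdot 10^{-5}$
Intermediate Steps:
$g{\left(o \right)} = 7$ ($g{\left(o \right)} = -3 + \left(7 + 3\right) = -3 + 10 = 7$)
$Y{\left(Z,H \right)} = - \frac{Z}{2} - \frac{H}{4}$ ($Y{\left(Z,H \right)} = - \frac{\left(Z + H\right) + Z}{4} = - \frac{\left(H + Z\right) + Z}{4} = - \frac{H + 2 Z}{4} = - \frac{Z}{2} - \frac{H}{4}$)
$\frac{1}{Y{\left(g{\left(A \right)},202 \right)} + 89998} = \frac{1}{\left(\left(- \frac{1}{2}\right) 7 - \frac{101}{2}\right) + 89998} = \frac{1}{\left(- \frac{7}{2} - \frac{101}{2}\right) + 89998} = \frac{1}{-54 + 89998} = \frac{1}{89944}$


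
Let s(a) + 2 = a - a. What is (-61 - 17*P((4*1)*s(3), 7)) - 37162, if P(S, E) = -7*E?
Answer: -36390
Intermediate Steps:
s(a) = -2 (s(a) = -2 + (a - a) = -2 + 0 = -2)
(-61 - 17*P((4*1)*s(3), 7)) - 37162 = (-61 - (-119)*7) - 37162 = (-61 - 17*(-49)) - 37162 = (-61 + 833) - 37162 = 772 - 37162 = -36390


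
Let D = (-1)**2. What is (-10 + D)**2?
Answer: 81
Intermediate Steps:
D = 1
(-10 + D)**2 = (-10 + 1)**2 = (-9)**2 = 81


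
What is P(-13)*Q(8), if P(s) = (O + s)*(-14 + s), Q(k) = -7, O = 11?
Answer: -378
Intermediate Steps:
P(s) = (-14 + s)*(11 + s) (P(s) = (11 + s)*(-14 + s) = (-14 + s)*(11 + s))
P(-13)*Q(8) = (-154 + (-13)**2 - 3*(-13))*(-7) = (-154 + 169 + 39)*(-7) = 54*(-7) = -378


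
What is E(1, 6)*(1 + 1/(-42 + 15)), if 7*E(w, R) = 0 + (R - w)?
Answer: 130/189 ≈ 0.68783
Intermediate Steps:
E(w, R) = -w/7 + R/7 (E(w, R) = (0 + (R - w))/7 = (R - w)/7 = -w/7 + R/7)
E(1, 6)*(1 + 1/(-42 + 15)) = (-⅐*1 + (⅐)*6)*(1 + 1/(-42 + 15)) = (-⅐ + 6/7)*(1 + 1/(-27)) = 5*(1 - 1/27)/7 = (5/7)*(26/27) = 130/189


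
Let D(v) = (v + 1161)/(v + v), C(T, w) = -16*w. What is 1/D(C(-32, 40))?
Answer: -1280/521 ≈ -2.4568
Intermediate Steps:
D(v) = (1161 + v)/(2*v) (D(v) = (1161 + v)/((2*v)) = (1161 + v)*(1/(2*v)) = (1161 + v)/(2*v))
1/D(C(-32, 40)) = 1/((1161 - 16*40)/(2*((-16*40)))) = 1/((1/2)*(1161 - 640)/(-640)) = 1/((1/2)*(-1/640)*521) = 1/(-521/1280) = -1280/521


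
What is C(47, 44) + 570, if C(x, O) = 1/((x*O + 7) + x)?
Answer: 1209541/2122 ≈ 570.00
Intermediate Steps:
C(x, O) = 1/(7 + x + O*x) (C(x, O) = 1/((O*x + 7) + x) = 1/((7 + O*x) + x) = 1/(7 + x + O*x))
C(47, 44) + 570 = 1/(7 + 47 + 44*47) + 570 = 1/(7 + 47 + 2068) + 570 = 1/2122 + 570 = 1209541/2122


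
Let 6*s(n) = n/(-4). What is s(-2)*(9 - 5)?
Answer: ⅓ ≈ 0.33333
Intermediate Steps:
s(n) = -n/24 (s(n) = (n/(-4))/6 = (n*(-¼))/6 = (-n/4)/6 = -n/24)
s(-2)*(9 - 5) = (-1/24*(-2))*(9 - 5) = (1/12)*4 = ⅓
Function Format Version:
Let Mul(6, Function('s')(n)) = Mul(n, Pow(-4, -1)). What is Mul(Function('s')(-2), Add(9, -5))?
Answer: Rational(1, 3) ≈ 0.33333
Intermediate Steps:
Function('s')(n) = Mul(Rational(-1, 24), n) (Function('s')(n) = Mul(Rational(1, 6), Mul(n, Pow(-4, -1))) = Mul(Rational(1, 6), Mul(n, Rational(-1, 4))) = Mul(Rational(1, 6), Mul(Rational(-1, 4), n)) = Mul(Rational(-1, 24), n))
Mul(Function('s')(-2), Add(9, -5)) = Mul(Mul(Rational(-1, 24), -2), Add(9, -5)) = Mul(Rational(1, 12), 4) = Rational(1, 3)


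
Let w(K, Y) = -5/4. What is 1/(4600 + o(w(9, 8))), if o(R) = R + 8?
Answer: 4/18427 ≈ 0.00021707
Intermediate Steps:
w(K, Y) = -5/4 (w(K, Y) = -5*1/4 = -5/4)
o(R) = 8 + R
1/(4600 + o(w(9, 8))) = 1/(4600 + (8 - 5/4)) = 1/(4600 + 27/4) = 1/(18427/4) = 4/18427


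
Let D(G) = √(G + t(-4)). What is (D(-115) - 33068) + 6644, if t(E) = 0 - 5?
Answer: -26424 + 2*I*√30 ≈ -26424.0 + 10.954*I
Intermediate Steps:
t(E) = -5
D(G) = √(-5 + G) (D(G) = √(G - 5) = √(-5 + G))
(D(-115) - 33068) + 6644 = (√(-5 - 115) - 33068) + 6644 = (√(-120) - 33068) + 6644 = (2*I*√30 - 33068) + 6644 = (-33068 + 2*I*√30) + 6644 = -26424 + 2*I*√30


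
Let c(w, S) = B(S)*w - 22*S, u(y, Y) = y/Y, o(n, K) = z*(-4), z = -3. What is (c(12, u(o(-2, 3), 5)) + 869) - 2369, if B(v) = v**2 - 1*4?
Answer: -38292/25 ≈ -1531.7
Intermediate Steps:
o(n, K) = 12 (o(n, K) = -3*(-4) = 12)
B(v) = -4 + v**2 (B(v) = v**2 - 4 = -4 + v**2)
c(w, S) = -22*S + w*(-4 + S**2) (c(w, S) = (-4 + S**2)*w - 22*S = w*(-4 + S**2) - 22*S = -22*S + w*(-4 + S**2))
(c(12, u(o(-2, 3), 5)) + 869) - 2369 = ((-264/5 + 12*(-4 + (12/5)**2)) + 869) - 2369 = ((-264/5 + 12*(-4 + (12*(1/5))**2)) + 869) - 2369 = ((-22*12/5 + 12*(-4 + (12/5)**2)) + 869) - 2369 = ((-264/5 + 12*(-4 + 144/25)) + 869) - 2369 = ((-264/5 + 12*(44/25)) + 869) - 2369 = ((-264/5 + 528/25) + 869) - 2369 = (-792/25 + 869) - 2369 = 20933/25 - 2369 = -38292/25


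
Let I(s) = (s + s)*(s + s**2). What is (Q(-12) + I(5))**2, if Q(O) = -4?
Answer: 87616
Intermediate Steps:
I(s) = 2*s*(s + s**2) (I(s) = (2*s)*(s + s**2) = 2*s*(s + s**2))
(Q(-12) + I(5))**2 = (-4 + 2*5**2*(1 + 5))**2 = (-4 + 2*25*6)**2 = (-4 + 300)**2 = 296**2 = 87616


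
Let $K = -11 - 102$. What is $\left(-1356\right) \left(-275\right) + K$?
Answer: $372787$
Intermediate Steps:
$K = -113$ ($K = -11 - 102 = -113$)
$\left(-1356\right) \left(-275\right) + K = \left(-1356\right) \left(-275\right) - 113 = 372900 - 113 = 372787$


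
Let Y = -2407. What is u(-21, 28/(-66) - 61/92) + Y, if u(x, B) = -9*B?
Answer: -2425981/1012 ≈ -2397.2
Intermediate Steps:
u(-21, 28/(-66) - 61/92) + Y = -9*(28/(-66) - 61/92) - 2407 = -9*(28*(-1/66) - 61*1/92) - 2407 = -9*(-14/33 - 61/92) - 2407 = -9*(-3301/3036) - 2407 = 9903/1012 - 2407 = -2425981/1012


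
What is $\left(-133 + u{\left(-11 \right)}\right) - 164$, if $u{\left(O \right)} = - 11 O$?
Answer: $-176$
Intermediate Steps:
$\left(-133 + u{\left(-11 \right)}\right) - 164 = \left(-133 - -121\right) - 164 = \left(-133 + 121\right) - 164 = -12 - 164 = -176$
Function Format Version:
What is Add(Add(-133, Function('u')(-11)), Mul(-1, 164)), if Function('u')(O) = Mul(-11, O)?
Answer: -176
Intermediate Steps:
Add(Add(-133, Function('u')(-11)), Mul(-1, 164)) = Add(Add(-133, Mul(-11, -11)), Mul(-1, 164)) = Add(Add(-133, 121), -164) = Add(-12, -164) = -176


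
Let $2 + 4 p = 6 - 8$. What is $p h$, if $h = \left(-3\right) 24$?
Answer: $72$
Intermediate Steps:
$h = -72$
$p = -1$ ($p = - \frac{1}{2} + \frac{6 - 8}{4} = - \frac{1}{2} + \frac{1}{4} \left(-2\right) = - \frac{1}{2} - \frac{1}{2} = -1$)
$p h = \left(-1\right) \left(-72\right) = 72$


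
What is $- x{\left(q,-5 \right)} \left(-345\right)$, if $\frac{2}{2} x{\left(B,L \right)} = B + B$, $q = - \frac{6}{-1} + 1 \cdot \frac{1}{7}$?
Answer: $\frac{29670}{7} \approx 4238.6$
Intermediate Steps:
$q = \frac{43}{7}$ ($q = \left(-6\right) \left(-1\right) + 1 \cdot \frac{1}{7} = 6 + \frac{1}{7} = \frac{43}{7} \approx 6.1429$)
$x{\left(B,L \right)} = 2 B$ ($x{\left(B,L \right)} = B + B = 2 B$)
$- x{\left(q,-5 \right)} \left(-345\right) = - 2 \cdot \frac{43}{7} \left(-345\right) = - \frac{86 \left(-345\right)}{7} = \left(-1\right) \left(- \frac{29670}{7}\right) = \frac{29670}{7}$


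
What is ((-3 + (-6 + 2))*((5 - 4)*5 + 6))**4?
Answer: 35153041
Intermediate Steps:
((-3 + (-6 + 2))*((5 - 4)*5 + 6))**4 = ((-3 - 4)*(1*5 + 6))**4 = (-7*(5 + 6))**4 = (-7*11)**4 = (-77)**4 = 35153041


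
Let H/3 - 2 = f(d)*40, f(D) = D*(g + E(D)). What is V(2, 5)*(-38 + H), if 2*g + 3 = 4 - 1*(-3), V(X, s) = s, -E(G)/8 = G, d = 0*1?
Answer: -160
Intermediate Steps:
d = 0
E(G) = -8*G
g = 2 (g = -3/2 + (4 - 1*(-3))/2 = -3/2 + (4 + 3)/2 = -3/2 + (½)*7 = -3/2 + 7/2 = 2)
f(D) = D*(2 - 8*D)
H = 6 (H = 6 + 3*((2*0*(1 - 4*0))*40) = 6 + 3*((2*0*(1 + 0))*40) = 6 + 3*((2*0*1)*40) = 6 + 3*(0*40) = 6 + 3*0 = 6 + 0 = 6)
V(2, 5)*(-38 + H) = 5*(-38 + 6) = 5*(-32) = -160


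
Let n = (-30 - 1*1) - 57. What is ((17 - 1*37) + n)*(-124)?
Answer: 13392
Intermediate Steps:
n = -88 (n = (-30 - 1) - 57 = -31 - 57 = -88)
((17 - 1*37) + n)*(-124) = ((17 - 1*37) - 88)*(-124) = ((17 - 37) - 88)*(-124) = (-20 - 88)*(-124) = -108*(-124) = 13392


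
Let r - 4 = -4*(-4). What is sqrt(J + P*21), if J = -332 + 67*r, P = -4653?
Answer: 3*I*sqrt(10745) ≈ 310.97*I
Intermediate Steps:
r = 20 (r = 4 - 4*(-4) = 4 + 16 = 20)
J = 1008 (J = -332 + 67*20 = -332 + 1340 = 1008)
sqrt(J + P*21) = sqrt(1008 - 4653*21) = sqrt(1008 - 97713) = sqrt(-96705) = 3*I*sqrt(10745)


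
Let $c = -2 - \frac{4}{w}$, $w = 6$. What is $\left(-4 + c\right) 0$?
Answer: $0$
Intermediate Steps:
$c = - \frac{8}{3}$ ($c = -2 - \frac{4}{6} = -2 - 4 \cdot \frac{1}{6} = -2 - \frac{2}{3} = - \frac{8}{3} \approx -2.6667$)
$\left(-4 + c\right) 0 = \left(-4 - \frac{8}{3}\right) 0 = \left(- \frac{20}{3}\right) 0 = 0$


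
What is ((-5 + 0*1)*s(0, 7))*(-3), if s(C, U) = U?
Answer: 105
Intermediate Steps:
((-5 + 0*1)*s(0, 7))*(-3) = ((-5 + 0*1)*7)*(-3) = ((-5 + 0)*7)*(-3) = -5*7*(-3) = -35*(-3) = 105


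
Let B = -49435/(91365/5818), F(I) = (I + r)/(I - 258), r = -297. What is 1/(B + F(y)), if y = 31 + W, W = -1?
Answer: -1388748/4370088719 ≈ -0.00031778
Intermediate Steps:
y = 30 (y = 31 - 1 = 30)
F(I) = (-297 + I)/(-258 + I) (F(I) = (I - 297)/(I - 258) = (-297 + I)/(-258 + I))
B = -57522566/18273 (B = -49435/(91365*(1/5818)) = -49435/91365/5818 = -49435*5818/91365 = -57522566/18273 ≈ -3148.0)
1/(B + F(y)) = 1/(-57522566/18273 + (-297 + 30)/(-258 + 30)) = 1/(-57522566/18273 - 267/(-228)) = 1/(-57522566/18273 - 1/228*(-267)) = 1/(-57522566/18273 + 89/76) = 1/(-4370088719/1388748) = -1388748/4370088719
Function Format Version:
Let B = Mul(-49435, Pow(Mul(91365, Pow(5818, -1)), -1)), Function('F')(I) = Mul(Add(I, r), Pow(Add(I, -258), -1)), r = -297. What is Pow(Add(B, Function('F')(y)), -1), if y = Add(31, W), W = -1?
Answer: Rational(-1388748, 4370088719) ≈ -0.00031778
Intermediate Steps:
y = 30 (y = Add(31, -1) = 30)
Function('F')(I) = Mul(Pow(Add(-258, I), -1), Add(-297, I)) (Function('F')(I) = Mul(Add(I, -297), Pow(Add(I, -258), -1)) = Mul(Add(-297, I), Pow(Add(-258, I), -1)) = Mul(Pow(Add(-258, I), -1), Add(-297, I)))
B = Rational(-57522566, 18273) (B = Mul(-49435, Pow(Mul(91365, Rational(1, 5818)), -1)) = Mul(-49435, Pow(Rational(91365, 5818), -1)) = Mul(-49435, Rational(5818, 91365)) = Rational(-57522566, 18273) ≈ -3148.0)
Pow(Add(B, Function('F')(y)), -1) = Pow(Add(Rational(-57522566, 18273), Mul(Pow(Add(-258, 30), -1), Add(-297, 30))), -1) = Pow(Add(Rational(-57522566, 18273), Mul(Pow(-228, -1), -267)), -1) = Pow(Add(Rational(-57522566, 18273), Mul(Rational(-1, 228), -267)), -1) = Pow(Add(Rational(-57522566, 18273), Rational(89, 76)), -1) = Pow(Rational(-4370088719, 1388748), -1) = Rational(-1388748, 4370088719)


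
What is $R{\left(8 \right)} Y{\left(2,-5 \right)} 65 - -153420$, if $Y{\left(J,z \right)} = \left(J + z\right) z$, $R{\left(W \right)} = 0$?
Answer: $153420$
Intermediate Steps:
$Y{\left(J,z \right)} = z \left(J + z\right)$
$R{\left(8 \right)} Y{\left(2,-5 \right)} 65 - -153420 = 0 \left(- 5 \left(2 - 5\right)\right) 65 - -153420 = 0 \left(\left(-5\right) \left(-3\right)\right) 65 + 153420 = 0 \cdot 15 \cdot 65 + 153420 = 0 \cdot 65 + 153420 = 0 + 153420 = 153420$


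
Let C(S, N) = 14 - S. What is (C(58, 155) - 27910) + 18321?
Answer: -9633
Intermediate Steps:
(C(58, 155) - 27910) + 18321 = ((14 - 1*58) - 27910) + 18321 = ((14 - 58) - 27910) + 18321 = (-44 - 27910) + 18321 = -27954 + 18321 = -9633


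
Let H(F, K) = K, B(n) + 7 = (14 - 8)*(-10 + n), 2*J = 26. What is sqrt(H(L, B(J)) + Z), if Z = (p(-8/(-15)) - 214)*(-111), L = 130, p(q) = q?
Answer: sqrt(592645)/5 ≈ 153.97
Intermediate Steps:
J = 13 (J = (1/2)*26 = 13)
B(n) = -67 + 6*n (B(n) = -7 + (14 - 8)*(-10 + n) = -7 + 6*(-10 + n) = -7 + (-60 + 6*n) = -67 + 6*n)
Z = 118474/5 (Z = (-8/(-15) - 214)*(-111) = (-8*(-1/15) - 214)*(-111) = (8/15 - 214)*(-111) = -3202/15*(-111) = 118474/5 ≈ 23695.)
sqrt(H(L, B(J)) + Z) = sqrt((-67 + 6*13) + 118474/5) = sqrt((-67 + 78) + 118474/5) = sqrt(11 + 118474/5) = sqrt(118529/5) = sqrt(592645)/5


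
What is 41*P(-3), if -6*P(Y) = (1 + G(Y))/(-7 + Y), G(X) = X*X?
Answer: 41/6 ≈ 6.8333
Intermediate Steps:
G(X) = X**2
P(Y) = -(1 + Y**2)/(6*(-7 + Y))
41*P(-3) = 41*((-1 - 1*(-3)**2)/(6*(-7 - 3))) = 41*((1/6)*(-1 - 1*9)/(-10)) = 41*((1/6)*(-1/10)*(-1 - 9)) = 41*((1/6)*(-1/10)*(-10)) = 41*(1/6) = 41/6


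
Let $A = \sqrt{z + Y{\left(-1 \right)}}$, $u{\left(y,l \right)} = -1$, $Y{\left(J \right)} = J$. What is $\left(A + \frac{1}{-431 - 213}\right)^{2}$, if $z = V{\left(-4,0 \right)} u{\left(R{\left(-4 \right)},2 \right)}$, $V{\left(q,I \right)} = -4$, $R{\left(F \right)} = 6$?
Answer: $\frac{1244209}{414736} - \frac{\sqrt{3}}{322} \approx 2.9946$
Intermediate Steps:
$z = 4$ ($z = \left(-4\right) \left(-1\right) = 4$)
$A = \sqrt{3}$ ($A = \sqrt{4 - 1} = \sqrt{3} \approx 1.732$)
$\left(A + \frac{1}{-431 - 213}\right)^{2} = \left(\sqrt{3} + \frac{1}{-431 - 213}\right)^{2} = \left(\sqrt{3} + \frac{1}{-644}\right)^{2} = \left(\sqrt{3} - \frac{1}{644}\right)^{2} = \left(- \frac{1}{644} + \sqrt{3}\right)^{2}$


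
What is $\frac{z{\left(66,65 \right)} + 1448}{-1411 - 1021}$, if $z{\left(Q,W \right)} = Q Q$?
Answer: $- \frac{1451}{608} \approx -2.3865$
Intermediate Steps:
$z{\left(Q,W \right)} = Q^{2}$
$\frac{z{\left(66,65 \right)} + 1448}{-1411 - 1021} = \frac{66^{2} + 1448}{-1411 - 1021} = \frac{4356 + 1448}{-2432} = 5804 \left(- \frac{1}{2432}\right) = - \frac{1451}{608}$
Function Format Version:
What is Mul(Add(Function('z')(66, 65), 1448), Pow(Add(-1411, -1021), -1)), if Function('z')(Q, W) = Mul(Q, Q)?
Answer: Rational(-1451, 608) ≈ -2.3865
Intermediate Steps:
Function('z')(Q, W) = Pow(Q, 2)
Mul(Add(Function('z')(66, 65), 1448), Pow(Add(-1411, -1021), -1)) = Mul(Add(Pow(66, 2), 1448), Pow(Add(-1411, -1021), -1)) = Mul(Add(4356, 1448), Pow(-2432, -1)) = Mul(5804, Rational(-1, 2432)) = Rational(-1451, 608)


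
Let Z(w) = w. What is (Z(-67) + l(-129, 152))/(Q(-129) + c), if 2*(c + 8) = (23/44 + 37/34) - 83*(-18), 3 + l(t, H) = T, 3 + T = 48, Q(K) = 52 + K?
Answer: -37400/991557 ≈ -0.037718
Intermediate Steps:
T = 45 (T = -3 + 48 = 45)
l(t, H) = 42 (l(t, H) = -3 + 45 = 42)
c = 1106749/1496 (c = -8 + ((23/44 + 37/34) - 83*(-18))/2 = -8 + ((23*(1/44) + 37*(1/34)) + 1494)/2 = -8 + ((23/44 + 37/34) + 1494)/2 = -8 + (1205/748 + 1494)/2 = -8 + (1/2)*(1118717/748) = -8 + 1118717/1496 = 1106749/1496 ≈ 739.81)
(Z(-67) + l(-129, 152))/(Q(-129) + c) = (-67 + 42)/((52 - 129) + 1106749/1496) = -25/(-77 + 1106749/1496) = -25/991557/1496 = -25*1496/991557 = -37400/991557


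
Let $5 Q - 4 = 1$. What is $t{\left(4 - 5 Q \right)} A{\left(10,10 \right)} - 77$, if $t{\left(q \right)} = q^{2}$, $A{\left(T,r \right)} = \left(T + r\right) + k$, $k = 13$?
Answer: $-44$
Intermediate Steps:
$Q = 1$ ($Q = \frac{4}{5} + \frac{1}{5} \cdot 1 = \frac{4}{5} + \frac{1}{5} = 1$)
$A{\left(T,r \right)} = 13 + T + r$ ($A{\left(T,r \right)} = \left(T + r\right) + 13 = 13 + T + r$)
$t{\left(4 - 5 Q \right)} A{\left(10,10 \right)} - 77 = \left(4 - 5\right)^{2} \left(13 + 10 + 10\right) - 77 = \left(4 - 5\right)^{2} \cdot 33 - 77 = \left(-1\right)^{2} \cdot 33 - 77 = 1 \cdot 33 - 77 = 33 - 77 = -44$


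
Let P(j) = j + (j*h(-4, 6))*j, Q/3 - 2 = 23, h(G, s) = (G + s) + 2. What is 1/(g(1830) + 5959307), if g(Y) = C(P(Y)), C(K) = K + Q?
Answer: 1/19356812 ≈ 5.1661e-8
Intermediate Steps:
h(G, s) = 2 + G + s
Q = 75 (Q = 6 + 3*23 = 6 + 69 = 75)
P(j) = j + 4*j² (P(j) = j + (j*(2 - 4 + 6))*j = j + (j*4)*j = j + (4*j)*j = j + 4*j²)
C(K) = 75 + K (C(K) = K + 75 = 75 + K)
g(Y) = 75 + Y*(1 + 4*Y)
1/(g(1830) + 5959307) = 1/((75 + 1830*(1 + 4*1830)) + 5959307) = 1/((75 + 1830*(1 + 7320)) + 5959307) = 1/((75 + 1830*7321) + 5959307) = 1/((75 + 13397430) + 5959307) = 1/(13397505 + 5959307) = 1/19356812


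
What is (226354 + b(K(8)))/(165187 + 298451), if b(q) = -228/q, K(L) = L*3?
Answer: 452689/927276 ≈ 0.48819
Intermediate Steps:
K(L) = 3*L
(226354 + b(K(8)))/(165187 + 298451) = (226354 - 228/(3*8))/(165187 + 298451) = (226354 - 228/24)/463638 = (226354 - 228*1/24)*(1/463638) = (226354 - 19/2)*(1/463638) = (452689/2)*(1/463638) = 452689/927276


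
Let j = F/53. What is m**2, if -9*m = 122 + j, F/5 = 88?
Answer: 5299204/25281 ≈ 209.61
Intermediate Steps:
F = 440 (F = 5*88 = 440)
j = 440/53 ≈ 8.3019
m = -2302/159 (m = -(122 + 440/53)/9 = -1/9*6906/53 = -2302/159 ≈ -14.478)
m**2 = (-2302/159)**2 = 5299204/25281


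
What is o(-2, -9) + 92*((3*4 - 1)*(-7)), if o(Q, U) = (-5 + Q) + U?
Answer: -7100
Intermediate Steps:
o(Q, U) = -5 + Q + U
o(-2, -9) + 92*((3*4 - 1)*(-7)) = (-5 - 2 - 9) + 92*((3*4 - 1)*(-7)) = -16 + 92*((12 - 1)*(-7)) = -16 + 92*(11*(-7)) = -16 + 92*(-77) = -16 - 7084 = -7100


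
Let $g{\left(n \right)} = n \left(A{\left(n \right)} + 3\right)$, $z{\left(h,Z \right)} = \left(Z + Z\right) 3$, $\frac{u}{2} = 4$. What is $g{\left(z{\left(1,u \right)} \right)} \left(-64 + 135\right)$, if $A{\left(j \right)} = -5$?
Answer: $-6816$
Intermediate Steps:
$u = 8$ ($u = 2 \cdot 4 = 8$)
$z{\left(h,Z \right)} = 6 Z$ ($z{\left(h,Z \right)} = 2 Z 3 = 6 Z$)
$g{\left(n \right)} = - 2 n$ ($g{\left(n \right)} = n \left(-5 + 3\right) = n \left(-2\right) = - 2 n$)
$g{\left(z{\left(1,u \right)} \right)} \left(-64 + 135\right) = - 2 \cdot 6 \cdot 8 \left(-64 + 135\right) = \left(-2\right) 48 \cdot 71 = \left(-96\right) 71 = -6816$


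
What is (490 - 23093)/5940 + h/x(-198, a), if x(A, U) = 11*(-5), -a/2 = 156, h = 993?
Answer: -129847/5940 ≈ -21.860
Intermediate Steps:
a = -312 (a = -2*156 = -312)
x(A, U) = -55
(490 - 23093)/5940 + h/x(-198, a) = (490 - 23093)/5940 + 993/(-55) = -22603*1/5940 + 993*(-1/55) = -22603/5940 - 993/55 = -129847/5940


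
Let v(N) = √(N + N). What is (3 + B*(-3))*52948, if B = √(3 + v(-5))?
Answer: 158844 - 158844*√(3 + I*√10) ≈ -1.4585e+5 - 1.3093e+5*I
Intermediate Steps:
v(N) = √2*√N (v(N) = √(2*N) = √2*√N)
B = √(3 + I*√10) (B = √(3 + √2*√(-5)) = √(3 + √2*(I*√5)) = √(3 + I*√10) ≈ 1.9182 + 0.82429*I)
(3 + B*(-3))*52948 = (3 + √(3 + I*√10)*(-3))*52948 = (3 - 3*√(3 + I*√10))*52948 = 158844 - 158844*√(3 + I*√10)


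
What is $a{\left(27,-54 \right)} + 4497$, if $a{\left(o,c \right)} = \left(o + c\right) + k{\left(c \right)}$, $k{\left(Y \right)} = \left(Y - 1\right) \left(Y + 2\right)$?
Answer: $7330$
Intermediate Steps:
$k{\left(Y \right)} = \left(-1 + Y\right) \left(2 + Y\right)$
$a{\left(o,c \right)} = -2 + o + c^{2} + 2 c$ ($a{\left(o,c \right)} = \left(o + c\right) + \left(-2 + c + c^{2}\right) = \left(c + o\right) + \left(-2 + c + c^{2}\right) = -2 + o + c^{2} + 2 c$)
$a{\left(27,-54 \right)} + 4497 = \left(-2 + 27 + \left(-54\right)^{2} + 2 \left(-54\right)\right) + 4497 = \left(-2 + 27 + 2916 - 108\right) + 4497 = 2833 + 4497 = 7330$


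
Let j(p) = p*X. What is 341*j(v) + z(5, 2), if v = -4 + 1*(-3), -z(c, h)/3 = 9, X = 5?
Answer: -11962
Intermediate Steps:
z(c, h) = -27 (z(c, h) = -3*9 = -27)
v = -7 (v = -4 - 3 = -7)
j(p) = 5*p (j(p) = p*5 = 5*p)
341*j(v) + z(5, 2) = 341*(5*(-7)) - 27 = 341*(-35) - 27 = -11935 - 27 = -11962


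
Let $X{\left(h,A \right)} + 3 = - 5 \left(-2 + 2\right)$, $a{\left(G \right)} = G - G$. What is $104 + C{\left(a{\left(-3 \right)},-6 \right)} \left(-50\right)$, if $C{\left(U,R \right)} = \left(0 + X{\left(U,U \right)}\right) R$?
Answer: $-796$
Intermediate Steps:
$a{\left(G \right)} = 0$
$X{\left(h,A \right)} = -3$ ($X{\left(h,A \right)} = -3 - 5 \left(-2 + 2\right) = -3 - 0 = -3 + 0 = -3$)
$C{\left(U,R \right)} = - 3 R$ ($C{\left(U,R \right)} = \left(0 - 3\right) R = - 3 R$)
$104 + C{\left(a{\left(-3 \right)},-6 \right)} \left(-50\right) = 104 + \left(-3\right) \left(-6\right) \left(-50\right) = 104 + 18 \left(-50\right) = 104 - 900 = -796$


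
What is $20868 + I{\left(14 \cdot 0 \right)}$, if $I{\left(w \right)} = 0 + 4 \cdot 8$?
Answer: $20900$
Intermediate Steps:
$I{\left(w \right)} = 32$ ($I{\left(w \right)} = 0 + 32 = 32$)
$20868 + I{\left(14 \cdot 0 \right)} = 20868 + 32 = 20900$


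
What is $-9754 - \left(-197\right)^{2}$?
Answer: $-48563$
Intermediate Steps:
$-9754 - \left(-197\right)^{2} = -9754 - 38809 = -48563$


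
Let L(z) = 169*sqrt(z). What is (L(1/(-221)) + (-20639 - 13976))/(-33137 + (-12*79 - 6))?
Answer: 34615/34091 - 13*I*sqrt(221)/579547 ≈ 1.0154 - 0.00033347*I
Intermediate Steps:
(L(1/(-221)) + (-20639 - 13976))/(-33137 + (-12*79 - 6)) = (169*sqrt(1/(-221)) + (-20639 - 13976))/(-33137 + (-12*79 - 6)) = (169*sqrt(-1/221) - 34615)/(-33137 + (-948 - 6)) = (169*(I*sqrt(221)/221) - 34615)/(-33137 - 954) = (13*I*sqrt(221)/17 - 34615)/(-34091) = (-34615 + 13*I*sqrt(221)/17)*(-1/34091) = 34615/34091 - 13*I*sqrt(221)/579547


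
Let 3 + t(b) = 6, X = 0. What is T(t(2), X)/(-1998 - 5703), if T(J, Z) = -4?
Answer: 4/7701 ≈ 0.00051941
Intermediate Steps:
t(b) = 3 (t(b) = -3 + 6 = 3)
T(t(2), X)/(-1998 - 5703) = -4/(-1998 - 5703) = -4/(-7701) = -4*(-1/7701) = 4/7701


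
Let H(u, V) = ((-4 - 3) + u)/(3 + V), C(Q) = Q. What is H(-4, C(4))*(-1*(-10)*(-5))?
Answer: 550/7 ≈ 78.571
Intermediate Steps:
H(u, V) = (-7 + u)/(3 + V)
H(-4, C(4))*(-1*(-10)*(-5)) = ((-7 - 4)/(3 + 4))*(-1*(-10)*(-5)) = (-11/7)*(10*(-5)) = ((⅐)*(-11))*(-50) = -11/7*(-50) = 550/7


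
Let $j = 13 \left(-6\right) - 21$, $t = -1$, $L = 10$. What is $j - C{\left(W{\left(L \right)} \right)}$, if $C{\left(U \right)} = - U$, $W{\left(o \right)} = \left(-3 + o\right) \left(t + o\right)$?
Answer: $-36$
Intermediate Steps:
$W{\left(o \right)} = \left(-1 + o\right) \left(-3 + o\right)$ ($W{\left(o \right)} = \left(-3 + o\right) \left(-1 + o\right) = \left(-1 + o\right) \left(-3 + o\right)$)
$j = -99$ ($j = -78 - 21 = -99$)
$j - C{\left(W{\left(L \right)} \right)} = -99 - - (3 + 10^{2} - 40) = -99 - - (3 + 100 - 40) = -99 - \left(-1\right) 63 = -99 - -63 = -99 + 63 = -36$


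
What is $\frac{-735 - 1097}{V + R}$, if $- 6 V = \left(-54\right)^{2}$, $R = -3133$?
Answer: $\frac{1832}{3619} \approx 0.50622$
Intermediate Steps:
$V = -486$ ($V = - \frac{\left(-54\right)^{2}}{6} = \left(- \frac{1}{6}\right) 2916 = -486$)
$\frac{-735 - 1097}{V + R} = \frac{-735 - 1097}{-486 - 3133} = - \frac{1832}{-3619} = \left(-1832\right) \left(- \frac{1}{3619}\right) = \frac{1832}{3619}$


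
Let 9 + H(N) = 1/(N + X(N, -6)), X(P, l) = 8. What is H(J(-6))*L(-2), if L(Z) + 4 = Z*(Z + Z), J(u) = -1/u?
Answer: -1740/49 ≈ -35.510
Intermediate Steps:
H(N) = -9 + 1/(8 + N) (H(N) = -9 + 1/(N + 8) = -9 + 1/(8 + N))
L(Z) = -4 + 2*Z² (L(Z) = -4 + Z*(Z + Z) = -4 + Z*(2*Z) = -4 + 2*Z²)
H(J(-6))*L(-2) = ((-71 - (-9)/(-6))/(8 - 1/(-6)))*(-4 + 2*(-2)²) = ((-71 - (-9)*(-1)/6)/(8 - 1*(-⅙)))*(-4 + 2*4) = ((-71 - 9*⅙)/(8 + ⅙))*(-4 + 8) = ((-71 - 3/2)/(49/6))*4 = ((6/49)*(-145/2))*4 = -435/49*4 = -1740/49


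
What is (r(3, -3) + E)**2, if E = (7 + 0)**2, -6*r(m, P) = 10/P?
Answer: 198916/81 ≈ 2455.8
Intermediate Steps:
r(m, P) = -5/(3*P)
E = 49 (E = 7**2 = 49)
(r(3, -3) + E)**2 = (-5/3/(-3) + 49)**2 = (-5/3*(-1/3) + 49)**2 = (5/9 + 49)**2 = (446/9)**2 = 198916/81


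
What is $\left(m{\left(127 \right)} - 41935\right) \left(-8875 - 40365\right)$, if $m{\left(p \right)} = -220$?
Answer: $2075712200$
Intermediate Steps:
$\left(m{\left(127 \right)} - 41935\right) \left(-8875 - 40365\right) = \left(-220 - 41935\right) \left(-8875 - 40365\right) = \left(-42155\right) \left(-49240\right) = 2075712200$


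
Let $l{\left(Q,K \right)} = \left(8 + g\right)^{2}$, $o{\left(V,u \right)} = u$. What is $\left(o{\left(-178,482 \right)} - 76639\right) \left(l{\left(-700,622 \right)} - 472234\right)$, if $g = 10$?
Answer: $35939249870$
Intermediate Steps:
$l{\left(Q,K \right)} = 324$ ($l{\left(Q,K \right)} = \left(8 + 10\right)^{2} = 18^{2} = 324$)
$\left(o{\left(-178,482 \right)} - 76639\right) \left(l{\left(-700,622 \right)} - 472234\right) = \left(482 - 76639\right) \left(324 - 472234\right) = \left(-76157\right) \left(-471910\right) = 35939249870$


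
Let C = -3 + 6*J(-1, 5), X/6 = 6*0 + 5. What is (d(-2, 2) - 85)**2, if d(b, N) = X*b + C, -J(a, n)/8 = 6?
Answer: 190096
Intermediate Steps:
J(a, n) = -48 (J(a, n) = -8*6 = -48)
X = 30 (X = 6*(6*0 + 5) = 6*(0 + 5) = 6*5 = 30)
C = -291 (C = -3 + 6*(-48) = -3 - 288 = -291)
d(b, N) = -291 + 30*b (d(b, N) = 30*b - 291 = -291 + 30*b)
(d(-2, 2) - 85)**2 = ((-291 + 30*(-2)) - 85)**2 = ((-291 - 60) - 85)**2 = (-351 - 85)**2 = (-436)**2 = 190096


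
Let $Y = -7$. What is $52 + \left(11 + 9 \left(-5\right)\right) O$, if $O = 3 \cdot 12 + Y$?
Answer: $-934$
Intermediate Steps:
$O = 29$ ($O = 3 \cdot 12 - 7 = 36 - 7 = 29$)
$52 + \left(11 + 9 \left(-5\right)\right) O = 52 + \left(11 + 9 \left(-5\right)\right) 29 = 52 + \left(11 - 45\right) 29 = 52 - 986 = -934$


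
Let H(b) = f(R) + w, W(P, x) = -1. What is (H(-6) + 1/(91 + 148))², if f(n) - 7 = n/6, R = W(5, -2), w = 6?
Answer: 338891281/2056356 ≈ 164.80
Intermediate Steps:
R = -1
f(n) = 7 + n/6
H(b) = 77/6 (H(b) = (7 + (⅙)*(-1)) + 6 = (7 - ⅙) + 6 = 41/6 + 6 = 77/6)
(H(-6) + 1/(91 + 148))² = (77/6 + 1/(91 + 148))² = (77/6 + 1/239)² = (18409/1434)² = 338891281/2056356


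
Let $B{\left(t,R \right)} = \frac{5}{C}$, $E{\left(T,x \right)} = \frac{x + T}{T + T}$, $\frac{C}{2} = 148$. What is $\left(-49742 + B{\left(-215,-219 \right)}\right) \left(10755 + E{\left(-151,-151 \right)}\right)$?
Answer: $- \frac{39591833003}{74} \approx -5.3502 \cdot 10^{8}$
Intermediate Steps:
$C = 296$ ($C = 2 \cdot 148 = 296$)
$E{\left(T,x \right)} = \frac{T + x}{2 T}$
$B{\left(t,R \right)} = \frac{5}{296}$
$\left(-49742 + B{\left(-215,-219 \right)}\right) \left(10755 + E{\left(-151,-151 \right)}\right) = \left(-49742 + \frac{5}{296}\right) \left(10755 + \frac{-151 - 151}{2 \left(-151\right)}\right) = - \frac{14723627 \left(10755 + \frac{1}{2} \left(- \frac{1}{151}\right) \left(-302\right)\right)}{296} = - \frac{14723627 \left(10755 + 1\right)}{296} = \left(- \frac{14723627}{296}\right) 10756 = - \frac{39591833003}{74}$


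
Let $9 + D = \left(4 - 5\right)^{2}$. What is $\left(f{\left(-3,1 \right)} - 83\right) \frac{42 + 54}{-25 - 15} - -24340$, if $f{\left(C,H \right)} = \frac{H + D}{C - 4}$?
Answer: $\frac{122684}{5} \approx 24537.0$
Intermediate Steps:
$D = -8$ ($D = -9 + \left(4 - 5\right)^{2} = -9 + \left(-1\right)^{2} = -9 + 1 = -8$)
$f{\left(C,H \right)} = \frac{-8 + H}{-4 + C}$ ($f{\left(C,H \right)} = \frac{H - 8}{C - 4} = \frac{-8 + H}{-4 + C}$)
$\left(f{\left(-3,1 \right)} - 83\right) \frac{42 + 54}{-25 - 15} - -24340 = \left(\frac{-8 + 1}{-4 - 3} - 83\right) \frac{42 + 54}{-25 - 15} - -24340 = \left(\frac{1}{-7} \left(-7\right) - 83\right) \frac{96}{-40} + 24340 = \left(\left(- \frac{1}{7}\right) \left(-7\right) - 83\right) 96 \left(- \frac{1}{40}\right) + 24340 = \left(1 - 83\right) \left(- \frac{12}{5}\right) + 24340 = \left(-82\right) \left(- \frac{12}{5}\right) + 24340 = \frac{984}{5} + 24340 = \frac{122684}{5}$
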